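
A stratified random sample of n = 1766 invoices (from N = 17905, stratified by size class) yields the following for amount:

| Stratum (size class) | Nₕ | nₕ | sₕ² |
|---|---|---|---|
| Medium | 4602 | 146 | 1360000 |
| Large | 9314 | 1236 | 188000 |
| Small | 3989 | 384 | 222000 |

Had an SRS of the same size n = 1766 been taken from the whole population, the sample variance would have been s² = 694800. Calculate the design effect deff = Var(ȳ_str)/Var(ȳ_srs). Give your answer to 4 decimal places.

1.8540

Var(ȳ_str) = Σ Wₕ²(1−fₕ)sₕ²/nₕ with Wₕ = Nₕ/17905:
  Medium: (4602/17905)²·(1−146/4602)·1360000/146 = 595.83937
  Large: (9314/17905)²·(1−1236/9314)·188000/1236 = 35.696925
  Small: (3989/17905)²·(1−384/3989)·222000/384 = 25.932382
  → Var(ȳ_str) = 657.46868.
Var(ȳ_srs) = (1 − 1766/17905)·694800/1766 = 354.62668.
deff = 657.46868 / 354.62668 = 1.8540.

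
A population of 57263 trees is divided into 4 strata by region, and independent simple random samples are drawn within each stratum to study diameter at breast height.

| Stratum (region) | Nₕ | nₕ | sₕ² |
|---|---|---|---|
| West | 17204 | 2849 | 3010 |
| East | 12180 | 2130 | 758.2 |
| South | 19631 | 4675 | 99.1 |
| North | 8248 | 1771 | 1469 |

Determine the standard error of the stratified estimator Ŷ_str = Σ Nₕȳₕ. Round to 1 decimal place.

18842.2

Var(Ŷ_str) = Σₕ Nₕ²(1 − fₕ)sₕ²/nₕ.
West: 17204²·(1 − 2849/17204)·3010/2849 = 2.6091958 × 10^8.
East: 12180²·(1 − 2130/12180)·758.2/2130 = 4.3573006 × 10^7.
South: 19631²·(1 − 4675/19631)·99.1/4675 = 6.2237182 × 10^6.
North: 8248²·(1 − 1771/8248)·1469/1771 = 4.4312452 × 10^7.
Sum = 3.5502876 × 10^8.
SE = √(3.5502876 × 10^8) = 18842.2.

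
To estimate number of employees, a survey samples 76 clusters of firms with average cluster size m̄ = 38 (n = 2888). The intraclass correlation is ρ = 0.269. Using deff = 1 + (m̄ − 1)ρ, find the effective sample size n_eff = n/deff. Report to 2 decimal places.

263.67

deff = 1 + (38 − 1)·0.269 = 1 + 9.953 = 10.953.
n_eff = 2888 / 10.953 = 263.67.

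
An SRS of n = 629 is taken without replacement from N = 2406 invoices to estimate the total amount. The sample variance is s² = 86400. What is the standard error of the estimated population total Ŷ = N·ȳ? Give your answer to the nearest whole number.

Var(Ŷ) = N²·Var(ȳ) = N²·(1 − n/N)·s²/n.
f = 629/2406 = 0.26142976; Var(ȳ) = 0.73857024·86400/629 = 101.45067.
Var(Ŷ) = 2406² · 101.45067 = 5.8728129 × 10^8.
SE(Ŷ) = √(5.8728129 × 10^8) = 24234.

24234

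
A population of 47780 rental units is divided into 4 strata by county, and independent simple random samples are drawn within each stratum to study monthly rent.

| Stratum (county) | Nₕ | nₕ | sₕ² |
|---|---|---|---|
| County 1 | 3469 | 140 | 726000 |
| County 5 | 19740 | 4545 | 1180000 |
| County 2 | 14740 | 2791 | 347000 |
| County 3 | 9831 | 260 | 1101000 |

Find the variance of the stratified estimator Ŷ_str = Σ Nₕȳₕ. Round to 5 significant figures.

5.5810 × 10^11

Var(Ŷ_str) = Σₕ Nₕ²(1 − fₕ)sₕ²/nₕ.
County 1: 3469²·(1 − 140/3469)·726000/140 = 5.9886189 × 10^10.
County 5: 19740²·(1 − 4545/19740)·1180000/4545 = 7.7874626 × 10^10.
County 2: 14740²·(1 − 2791/14740)·347000/2791 = 2.1897709 × 10^10.
County 3: 9831²·(1 − 260/9831)·1101000/260 = 3.9844555 × 10^11.
Sum = 5.5810407 × 10^11.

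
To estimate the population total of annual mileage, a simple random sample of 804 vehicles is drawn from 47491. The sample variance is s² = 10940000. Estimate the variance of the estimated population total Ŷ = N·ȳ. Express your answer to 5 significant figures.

Var(Ŷ) = N²·Var(ȳ) = N²·(1 − n/N)·s²/n.
f = 804/47491 = 0.01692952; Var(ȳ) = 0.98307048·10940000/804 = 13376.606.
Var(Ŷ) = 47491² · 13376.606 = 3.0169531 × 10^13.

3.0170 × 10^13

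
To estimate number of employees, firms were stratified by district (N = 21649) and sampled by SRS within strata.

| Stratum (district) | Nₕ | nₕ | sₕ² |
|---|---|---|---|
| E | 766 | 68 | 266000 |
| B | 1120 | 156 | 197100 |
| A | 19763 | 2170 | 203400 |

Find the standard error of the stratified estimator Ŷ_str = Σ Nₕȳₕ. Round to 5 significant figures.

Var(Ŷ_str) = Σₕ Nₕ²(1 − fₕ)sₕ²/nₕ.
E: 766²·(1 − 68/766)·266000/68 = 2.0914954 × 10^9.
B: 1120²·(1 − 156/1120)·197100/156 = 1.3641342 × 10^9.
A: 19763²·(1 − 2170/19763)·203400/2170 = 3.2589972 × 10^10.
Sum = 3.6045602 × 10^10.
SE = √(3.6045602 × 10^10) = 189860.

189860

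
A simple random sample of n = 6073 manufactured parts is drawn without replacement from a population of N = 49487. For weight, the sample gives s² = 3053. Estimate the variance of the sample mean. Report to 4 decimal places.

Under SRS without replacement, Var(ȳ) = (1 − f)·s²/n with f = n/N = 6073/49487 = 0.12271910.
Var(ȳ) = (1 − 0.12271910)·3053/6073 = 0.87728090·0.50271694 = 0.44102397.

0.4410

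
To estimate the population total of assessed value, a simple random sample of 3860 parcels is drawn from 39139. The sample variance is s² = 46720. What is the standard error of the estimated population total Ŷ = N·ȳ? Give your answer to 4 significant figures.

129300

Var(Ŷ) = N²·Var(ȳ) = N²·(1 − n/N)·s²/n.
f = 3860/39139 = 0.09862286; Var(ȳ) = 0.90137714·46720/3860 = 10.909933.
Var(Ŷ) = 39139² · 10.909933 = 1.6712504 × 10^10.
SE(Ŷ) = √(1.6712504 × 10^10) = 129300.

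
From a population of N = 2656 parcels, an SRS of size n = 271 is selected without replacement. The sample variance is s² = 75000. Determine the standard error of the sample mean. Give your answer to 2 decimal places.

Under SRS without replacement, Var(ȳ) = (1 − f)·s²/n with f = n/N = 271/2656 = 0.10203313.
Var(ȳ) = (1 − 0.10203313)·75000/271 = 0.89796687·276.75277 = 248.51482.
SE(ȳ) = √(248.51482) = 15.76.

15.76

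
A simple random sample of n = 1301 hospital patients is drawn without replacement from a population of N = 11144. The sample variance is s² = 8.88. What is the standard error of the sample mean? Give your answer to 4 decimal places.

Under SRS without replacement, Var(ȳ) = (1 − f)·s²/n with f = n/N = 1301/11144 = 0.11674444.
Var(ȳ) = (1 − 0.11674444)·8.88/1301 = 0.88325556·0.0068255188 = 0.0060286775.
SE(ȳ) = √(0.0060286775) = 0.0776.

0.0776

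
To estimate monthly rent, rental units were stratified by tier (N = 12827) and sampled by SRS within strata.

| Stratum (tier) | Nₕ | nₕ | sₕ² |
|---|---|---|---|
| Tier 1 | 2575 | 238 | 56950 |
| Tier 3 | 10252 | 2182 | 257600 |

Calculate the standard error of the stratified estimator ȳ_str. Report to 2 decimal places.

Var(ȳ_str) = Σₕ Wₕ²(1 − fₕ)sₕ²/nₕ with Wₕ = Nₕ/N, N = 12827.
Tier 1: Wₕ = 0.20074842; term = 0.20074842²·(1 − 0.09242718)·56950/238 = 8.7519036.
Tier 3: Wₕ = 0.79925158; term = 0.79925158²·(1 − 0.21283652)·257600/2182 = 59.363986.
Sum = 68.11589.
SE = √(68.11589) = 8.25.

8.25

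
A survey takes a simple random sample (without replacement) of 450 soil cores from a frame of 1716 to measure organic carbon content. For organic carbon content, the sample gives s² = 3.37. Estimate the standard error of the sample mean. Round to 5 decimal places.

Under SRS without replacement, Var(ȳ) = (1 − f)·s²/n with f = n/N = 450/1716 = 0.26223776.
Var(ȳ) = (1 − 0.26223776)·3.37/450 = 0.73776224·0.0074888889 = 0.0055250194.
SE(ȳ) = √(0.0055250194) = 0.07433.

0.07433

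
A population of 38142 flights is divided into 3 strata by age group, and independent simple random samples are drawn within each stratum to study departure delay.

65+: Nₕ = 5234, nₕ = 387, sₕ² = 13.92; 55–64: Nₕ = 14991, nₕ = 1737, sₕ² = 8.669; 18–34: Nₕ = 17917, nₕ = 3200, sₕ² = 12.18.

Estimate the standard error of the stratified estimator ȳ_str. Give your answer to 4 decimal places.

0.0447

Var(ȳ_str) = Σₕ Wₕ²(1 − fₕ)sₕ²/nₕ with Wₕ = Nₕ/N, N = 38142.
65+: Wₕ = 0.13722406; term = 0.13722406²·(1 − 0.07393963)·13.92/387 = 6.2723182 × 10^-4.
55–64: Wₕ = 0.39303130; term = 0.39303130²·(1 − 0.11586952)·8.669/1737 = 6.8161609 × 10^-4.
18–34: Wₕ = 0.46974464; term = 0.46974464²·(1 − 0.17860133)·12.18/3200 = 6.8988225 × 10^-4.
Sum = 0.0019987302.
SE = √(0.0019987302) = 0.0447.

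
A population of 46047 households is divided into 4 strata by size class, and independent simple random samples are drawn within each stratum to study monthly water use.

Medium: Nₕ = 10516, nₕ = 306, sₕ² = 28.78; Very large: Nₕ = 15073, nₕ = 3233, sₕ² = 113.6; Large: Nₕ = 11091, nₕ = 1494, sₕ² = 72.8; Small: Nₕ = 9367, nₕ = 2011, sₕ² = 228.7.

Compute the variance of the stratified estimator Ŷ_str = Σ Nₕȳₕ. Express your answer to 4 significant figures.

Var(Ŷ_str) = Σₕ Nₕ²(1 − fₕ)sₕ²/nₕ.
Medium: 10516²·(1 − 306/10516)·28.78/306 = 1.009824 × 10^7.
Very large: 15073²·(1 − 3233/15073)·113.6/3233 = 6.2708156 × 10^6.
Large: 11091²·(1 − 1494/11091)·72.8/1494 = 5.1866505 × 10^6.
Small: 9367²·(1 − 2011/9367)·228.7/2011 = 7.8360344 × 10^6.
Sum = 2.9391741 × 10^7.

2.939 × 10^7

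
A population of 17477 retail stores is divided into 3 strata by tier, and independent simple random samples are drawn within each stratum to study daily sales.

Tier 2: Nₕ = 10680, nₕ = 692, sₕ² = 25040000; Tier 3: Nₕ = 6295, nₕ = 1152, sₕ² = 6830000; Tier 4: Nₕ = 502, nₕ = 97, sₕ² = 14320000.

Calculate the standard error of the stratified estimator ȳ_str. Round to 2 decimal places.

115.60

Var(ȳ_str) = Σₕ Wₕ²(1 − fₕ)sₕ²/nₕ with Wₕ = Nₕ/N, N = 17477.
Tier 2: Wₕ = 0.61108886; term = 0.61108886²·(1 − 0.06479401)·25040000/692 = 12637.008.
Tier 3: Wₕ = 0.36018768; term = 0.36018768²·(1 − 0.18300238)·6830000/1152 = 628.41524.
Tier 4: Wₕ = 0.02872347; term = 0.02872347²·(1 − 0.19322709)·14320000/97 = 98.26441.
Sum = 13363.688.
SE = √(13363.688) = 115.60.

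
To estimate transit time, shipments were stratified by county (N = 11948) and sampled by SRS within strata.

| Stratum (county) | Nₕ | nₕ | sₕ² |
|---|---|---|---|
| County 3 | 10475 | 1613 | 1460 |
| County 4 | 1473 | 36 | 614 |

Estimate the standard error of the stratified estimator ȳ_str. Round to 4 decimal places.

0.9173

Var(ȳ_str) = Σₕ Wₕ²(1 − fₕ)sₕ²/nₕ with Wₕ = Nₕ/N, N = 11948.
County 3: Wₕ = 0.87671577; term = 0.87671577²·(1 − 0.15398568)·1460/1613 = 0.5885913.
County 4: Wₕ = 0.12328423; term = 0.12328423²·(1 − 0.02443992)·614/36 = 0.25289192.
Sum = 0.84148322.
SE = √(0.84148322) = 0.9173.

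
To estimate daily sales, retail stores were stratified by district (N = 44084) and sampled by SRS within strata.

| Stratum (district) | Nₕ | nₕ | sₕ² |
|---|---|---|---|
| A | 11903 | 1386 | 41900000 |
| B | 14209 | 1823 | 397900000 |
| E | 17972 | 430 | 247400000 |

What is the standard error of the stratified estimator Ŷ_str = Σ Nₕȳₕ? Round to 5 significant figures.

Var(Ŷ_str) = Σₕ Nₕ²(1 − fₕ)sₕ²/nₕ.
A: 11903²·(1 − 1386/11903)·41900000/1386 = 3.784418 × 10^12.
B: 14209²·(1 − 1823/14209)·397900000/1823 = 3.8413321 × 10^13.
E: 17972²·(1 − 430/17972)·247400000/430 = 1.8138725 × 10^14.
Sum = 2.2358499 × 10^14.
SE = √(2.2358499 × 10^14) = 1.4953 × 10^7.

1.4953 × 10^7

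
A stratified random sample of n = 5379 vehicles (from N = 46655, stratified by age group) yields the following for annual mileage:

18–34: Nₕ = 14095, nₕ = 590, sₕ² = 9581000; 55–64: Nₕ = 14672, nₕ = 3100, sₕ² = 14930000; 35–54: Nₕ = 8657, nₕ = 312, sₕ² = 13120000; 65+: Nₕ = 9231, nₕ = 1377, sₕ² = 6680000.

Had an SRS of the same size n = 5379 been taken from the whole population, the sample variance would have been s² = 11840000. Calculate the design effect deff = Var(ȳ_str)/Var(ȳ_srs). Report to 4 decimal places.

Var(ȳ_str) = Σ Wₕ²(1−fₕ)sₕ²/nₕ with Wₕ = Nₕ/46655:
  18–34: (14095/46655)²·(1−590/14095)·9581000/590 = 1420.1104
  55–64: (14672/46655)²·(1−3100/14672)·14930000/3100 = 375.66391
  35–54: (8657/46655)²·(1−312/8657)·13120000/312 = 1395.6503
  65+: (9231/46655)²·(1−1377/9231)·6680000/1377 = 161.57932
  → Var(ȳ_str) = 3353.0039.
Var(ȳ_srs) = (1 − 5379/46655)·11840000/5379 = 1947.3749.
deff = 3353.0039 / 1947.3749 = 1.7218.

1.7218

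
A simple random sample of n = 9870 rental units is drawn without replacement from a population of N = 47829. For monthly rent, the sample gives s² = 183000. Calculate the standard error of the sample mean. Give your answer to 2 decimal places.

Under SRS without replacement, Var(ȳ) = (1 − f)·s²/n with f = n/N = 9870/47829 = 0.20636016.
Var(ȳ) = (1 − 0.20636016)·183000/9870 = 0.79363984·18.541033 = 14.714903.
SE(ȳ) = √(14.714903) = 3.84.

3.84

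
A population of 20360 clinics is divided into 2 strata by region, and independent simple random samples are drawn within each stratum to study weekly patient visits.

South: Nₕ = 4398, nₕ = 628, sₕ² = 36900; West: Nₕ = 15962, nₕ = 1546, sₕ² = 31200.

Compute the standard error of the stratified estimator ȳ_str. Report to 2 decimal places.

Var(ȳ_str) = Σₕ Wₕ²(1 − fₕ)sₕ²/nₕ with Wₕ = Nₕ/N, N = 20360.
South: Wₕ = 0.21601179; term = 0.21601179²·(1 − 0.14279218)·36900/628 = 2.3502158.
West: Wₕ = 0.78398821; term = 0.78398821²·(1 − 0.09685503)·31200/1546 = 11.202672.
Sum = 13.552888.
SE = √(13.552888) = 3.68.

3.68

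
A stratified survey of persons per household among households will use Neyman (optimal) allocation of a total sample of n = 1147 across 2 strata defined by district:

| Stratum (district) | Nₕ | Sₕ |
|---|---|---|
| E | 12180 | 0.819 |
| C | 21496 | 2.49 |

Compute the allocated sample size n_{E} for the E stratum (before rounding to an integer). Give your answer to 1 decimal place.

Neyman allocation: nₕ = n·NₕSₕ / Σⱼ NⱼSⱼ.
Σ NⱼSⱼ = 12180·0.819 + 21496·2.49 = 63500.46.
n_{E} = 1147·12180·0.819 / 63500.46 = 180.2.

180.2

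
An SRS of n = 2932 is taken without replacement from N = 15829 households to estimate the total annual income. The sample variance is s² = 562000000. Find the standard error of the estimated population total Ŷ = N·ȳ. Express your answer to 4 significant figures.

Var(Ŷ) = N²·Var(ȳ) = N²·(1 − n/N)·s²/n.
f = 2932/15829 = 0.18522964; Var(ȳ) = 0.81477036·562000000/2932 = 156173.58.
Var(Ŷ) = 15829² · 156173.58 = 3.9130421 × 10^13.
SE(Ŷ) = √(3.9130421 × 10^13) = 6.255 × 10^6.

6.255 × 10^6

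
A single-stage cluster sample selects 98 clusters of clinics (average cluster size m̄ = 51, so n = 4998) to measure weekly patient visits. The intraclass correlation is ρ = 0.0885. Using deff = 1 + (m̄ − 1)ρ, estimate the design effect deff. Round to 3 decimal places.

5.425

deff = 1 + (51 − 1)·0.0885 = 1 + 4.425 = 5.425.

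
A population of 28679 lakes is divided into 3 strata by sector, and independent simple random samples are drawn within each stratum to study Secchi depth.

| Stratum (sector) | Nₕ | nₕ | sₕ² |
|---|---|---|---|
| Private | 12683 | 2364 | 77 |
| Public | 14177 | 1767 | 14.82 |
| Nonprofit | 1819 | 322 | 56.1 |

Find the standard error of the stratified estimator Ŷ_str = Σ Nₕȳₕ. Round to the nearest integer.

Var(Ŷ_str) = Σₕ Nₕ²(1 − fₕ)sₕ²/nₕ.
Private: 12683²·(1 − 2364/12683)·77/2364 = 4.2628776 × 10^6.
Public: 14177²·(1 − 1767/14177)·14.82/1767 = 1.475597 × 10^6.
Nonprofit: 1819²·(1 − 322/1819)·56.1/322 = 474418.36.
Sum = 6.212893 × 10^6.
SE = √(6.212893 × 10^6) = 2493.

2493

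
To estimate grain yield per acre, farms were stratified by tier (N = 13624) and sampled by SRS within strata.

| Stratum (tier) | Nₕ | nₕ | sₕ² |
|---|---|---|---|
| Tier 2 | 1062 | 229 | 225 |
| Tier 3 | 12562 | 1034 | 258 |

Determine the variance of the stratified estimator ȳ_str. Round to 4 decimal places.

Var(ȳ_str) = Σₕ Wₕ²(1 − fₕ)sₕ²/nₕ with Wₕ = Nₕ/N, N = 13624.
Tier 2: Wₕ = 0.07795068; term = 0.07795068²·(1 − 0.21563089)·225/229 = 0.0046828181.
Tier 3: Wₕ = 0.92204932; term = 0.92204932²·(1 − 0.08231173)·258/1034 = 0.19467163.
Sum = 0.19935445.

0.1994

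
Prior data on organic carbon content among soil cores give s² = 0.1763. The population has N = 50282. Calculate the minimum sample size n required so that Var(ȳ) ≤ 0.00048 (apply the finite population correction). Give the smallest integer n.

365

Without fpc, n₀ = s²/D = 0.1763/0.00048 = 367.2917.
With fpc, (1 − n/N)·s²/n ≤ D requires n ≥ n₀/(1 + n₀/N) = 367.2917/(1 + 367.2917/50282) = 364.6282.
Rounding up, n = 365.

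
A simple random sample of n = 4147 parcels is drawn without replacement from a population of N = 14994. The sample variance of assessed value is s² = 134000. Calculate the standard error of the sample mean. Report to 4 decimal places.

Under SRS without replacement, Var(ȳ) = (1 − f)·s²/n with f = n/N = 4147/14994 = 0.27657730.
Var(ȳ) = (1 − 0.27657730)·134000/4147 = 0.72342270·32.312515 = 23.375607.
SE(ȳ) = √(23.375607) = 4.8348.

4.8348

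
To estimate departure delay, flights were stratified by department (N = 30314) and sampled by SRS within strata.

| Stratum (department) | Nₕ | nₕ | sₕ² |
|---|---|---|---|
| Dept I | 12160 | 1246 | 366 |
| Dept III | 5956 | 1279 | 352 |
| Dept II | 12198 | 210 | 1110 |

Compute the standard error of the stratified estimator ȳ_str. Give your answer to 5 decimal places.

Var(ȳ_str) = Σₕ Wₕ²(1 − fₕ)sₕ²/nₕ with Wₕ = Nₕ/N, N = 30314.
Dept I: Wₕ = 0.40113479; term = 0.40113479²·(1 − 0.10246711)·366/1246 = 0.042422287.
Dept III: Wₕ = 0.19647688; term = 0.19647688²·(1 − 0.21474144)·352/1279 = 0.0083427203.
Dept II: Wₕ = 0.40238834; term = 0.40238834²·(1 − 0.01721594)·1110/210 = 0.84110953.
Sum = 0.89187454.
SE = √(0.89187454) = 0.94439.

0.94439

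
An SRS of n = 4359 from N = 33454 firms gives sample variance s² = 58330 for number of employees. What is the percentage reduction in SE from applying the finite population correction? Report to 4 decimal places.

f = n/N = 4359/33454 = 0.13029832.
SE_no-fpc = √(s²/n) = 3.6580746; SE_fpc = √((1−f)s²/n) = 3.4114398.
Ratio = √(1−f) = 0.93257798. Reduction = 100·(1 − 0.93257798) = 6.7422%.

6.7422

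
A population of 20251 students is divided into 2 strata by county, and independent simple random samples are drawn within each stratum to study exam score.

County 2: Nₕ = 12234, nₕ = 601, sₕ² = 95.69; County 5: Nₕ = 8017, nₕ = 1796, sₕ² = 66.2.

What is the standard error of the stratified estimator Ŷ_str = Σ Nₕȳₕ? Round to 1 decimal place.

4949.5

Var(Ŷ_str) = Σₕ Nₕ²(1 − fₕ)sₕ²/nₕ.
County 2: 12234²·(1 − 601/12234)·95.69/601 = 2.2659602 × 10^7.
County 5: 8017²·(1 − 1796/8017)·66.2/1796 = 1.8383311 × 10^6.
Sum = 2.4497933 × 10^7.
SE = √(2.4497933 × 10^7) = 4949.5.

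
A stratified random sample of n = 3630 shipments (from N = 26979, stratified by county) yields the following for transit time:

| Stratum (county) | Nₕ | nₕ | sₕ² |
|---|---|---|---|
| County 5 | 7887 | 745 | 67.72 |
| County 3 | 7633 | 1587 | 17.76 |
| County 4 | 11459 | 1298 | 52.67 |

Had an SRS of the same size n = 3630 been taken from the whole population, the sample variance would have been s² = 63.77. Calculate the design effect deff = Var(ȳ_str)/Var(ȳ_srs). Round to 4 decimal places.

Var(ȳ_str) = Σ Wₕ²(1−fₕ)sₕ²/nₕ with Wₕ = Nₕ/26979:
  County 5: (7887/26979)²·(1−745/7887)·67.72/745 = 0.0070346204
  County 3: (7633/26979)²·(1−1587/7633)·17.76/1587 = 7.0954141 × 10^-4
  County 4: (11459/26979)²·(1−1298/11459)·52.67/1298 = 0.0064911269
  → Var(ȳ_str) = 0.014235289.
Var(ȳ_srs) = (1 − 3630/26979)·63.77/3630 = 0.015203803.
deff = 0.014235289 / 0.015203803 = 0.9363.

0.9363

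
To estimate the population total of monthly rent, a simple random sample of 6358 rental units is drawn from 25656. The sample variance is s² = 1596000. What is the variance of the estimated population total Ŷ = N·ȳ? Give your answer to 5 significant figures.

1.2428 × 10^11

Var(Ŷ) = N²·Var(ȳ) = N²·(1 − n/N)·s²/n.
f = 6358/25656 = 0.24781727; Var(ȳ) = 0.75218273·1596000/6358 = 188.81466.
Var(Ŷ) = 25656² · 188.81466 = 1.2428354 × 10^11.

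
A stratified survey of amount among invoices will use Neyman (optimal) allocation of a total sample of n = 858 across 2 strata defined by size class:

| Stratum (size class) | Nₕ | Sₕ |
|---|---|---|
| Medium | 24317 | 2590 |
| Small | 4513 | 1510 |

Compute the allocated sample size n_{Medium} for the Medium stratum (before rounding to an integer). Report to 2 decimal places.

774.23

Neyman allocation: nₕ = n·NₕSₕ / Σⱼ NⱼSⱼ.
Σ NⱼSⱼ = 24317·2590 + 4513·1510 = 6.979566 × 10^7.
n_{Medium} = 858·24317·2590 / (6.979566 × 10^7) = 774.23.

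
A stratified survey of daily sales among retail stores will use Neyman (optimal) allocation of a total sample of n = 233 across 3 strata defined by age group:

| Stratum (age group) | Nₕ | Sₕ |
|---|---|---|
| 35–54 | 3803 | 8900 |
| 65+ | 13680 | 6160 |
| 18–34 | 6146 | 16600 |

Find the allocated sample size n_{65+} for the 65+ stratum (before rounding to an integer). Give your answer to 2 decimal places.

89.19

Neyman allocation: nₕ = n·NₕSₕ / Σⱼ NⱼSⱼ.
Σ NⱼSⱼ = 3803·8900 + 13680·6160 + 6146·16600 = 2.201391 × 10^8.
n_{65+} = 233·13680·6160 / (2.201391 × 10^8) = 89.19.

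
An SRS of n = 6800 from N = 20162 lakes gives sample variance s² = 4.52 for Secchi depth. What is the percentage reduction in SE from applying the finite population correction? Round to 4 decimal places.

18.5917

f = n/N = 6800/20162 = 0.33726813.
SE_no-fpc = √(s²/n) = 0.025781891; SE_fpc = √((1−f)s²/n) = 0.020988611.
Ratio = √(1−f) = 0.81408346. Reduction = 100·(1 − 0.81408346) = 18.5917%.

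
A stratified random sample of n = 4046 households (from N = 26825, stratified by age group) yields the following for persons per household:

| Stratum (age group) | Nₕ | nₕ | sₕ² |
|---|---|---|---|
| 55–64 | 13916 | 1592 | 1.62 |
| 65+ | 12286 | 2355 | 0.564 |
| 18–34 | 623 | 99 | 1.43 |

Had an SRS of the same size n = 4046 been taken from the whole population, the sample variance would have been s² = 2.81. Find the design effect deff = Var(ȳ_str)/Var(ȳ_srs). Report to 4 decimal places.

Var(ȳ_str) = Σ Wₕ²(1−fₕ)sₕ²/nₕ with Wₕ = Nₕ/26825:
  55–64: (13916/26825)²·(1−1592/13916)·1.62/1592 = 2.4252617 × 10^-4
  65+: (12286/26825)²·(1−2355/12286)·0.564/2355 = 4.0608058 × 10^-5
  18–34: (623/26825)²·(1−99/623)·1.43/99 = 6.5530083 × 10^-6
  → Var(ȳ_str) = 2.8968724 × 10^-4.
Var(ȳ_srs) = (1 − 4046/26825)·2.81/4046 = 5.8976007 × 10^-4.
deff = (2.8968724 × 10^-4) / (5.8976007 × 10^-4) = 0.4912.

0.4912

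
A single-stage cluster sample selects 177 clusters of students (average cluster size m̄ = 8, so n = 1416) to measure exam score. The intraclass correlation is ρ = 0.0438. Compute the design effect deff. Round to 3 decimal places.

deff = 1 + (8 − 1)·0.0438 = 1 + 0.3066 = 1.3066.

1.307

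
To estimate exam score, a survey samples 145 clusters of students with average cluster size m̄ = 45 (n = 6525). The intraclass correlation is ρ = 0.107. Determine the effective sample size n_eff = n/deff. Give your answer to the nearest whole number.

1143

deff = 1 + (45 − 1)·0.107 = 1 + 4.708 = 5.708.
n_eff = 6525 / 5.708 = 1143.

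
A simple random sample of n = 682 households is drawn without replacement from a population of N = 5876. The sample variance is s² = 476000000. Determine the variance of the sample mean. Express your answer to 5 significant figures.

616940

Under SRS without replacement, Var(ȳ) = (1 − f)·s²/n with f = n/N = 682/5876 = 0.11606535.
Var(ȳ) = (1 − 0.11606535)·476000000/682 = 0.88393465·697947.21 = 616939.73.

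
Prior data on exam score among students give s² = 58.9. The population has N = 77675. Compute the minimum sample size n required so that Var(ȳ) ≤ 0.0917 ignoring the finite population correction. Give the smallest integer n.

643

Without fpc, n₀ = s²/D = 58.9/0.0917 = 642.3119.
Rounding up, n = 643.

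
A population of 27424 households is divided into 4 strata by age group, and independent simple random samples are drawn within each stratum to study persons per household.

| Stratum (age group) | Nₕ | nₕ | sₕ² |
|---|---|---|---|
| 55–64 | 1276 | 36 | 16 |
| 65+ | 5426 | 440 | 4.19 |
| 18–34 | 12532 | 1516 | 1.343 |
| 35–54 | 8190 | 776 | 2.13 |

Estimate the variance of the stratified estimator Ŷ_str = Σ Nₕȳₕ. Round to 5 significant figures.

Var(Ŷ_str) = Σₕ Nₕ²(1 − fₕ)sₕ²/nₕ.
55–64: 1276²·(1 − 36/1276)·16/36 = 703217.78.
65+: 5426²·(1 − 440/5426)·4.19/440 = 257628.21.
18–34: 12532²·(1 − 1516/12532)·1.343/1516 = 122298.5.
35–54: 8190²·(1 − 776/8190)·2.13/776 = 166668.82.
Sum = 1.2498133 × 10^6.

1.2498 × 10^6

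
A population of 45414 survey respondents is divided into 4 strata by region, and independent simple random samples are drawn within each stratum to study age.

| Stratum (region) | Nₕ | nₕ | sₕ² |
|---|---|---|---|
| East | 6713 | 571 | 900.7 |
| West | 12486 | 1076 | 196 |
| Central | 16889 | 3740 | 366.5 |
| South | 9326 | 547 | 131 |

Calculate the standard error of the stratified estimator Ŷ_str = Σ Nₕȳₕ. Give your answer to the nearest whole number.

11505

Var(Ŷ_str) = Σₕ Nₕ²(1 − fₕ)sₕ²/nₕ.
East: 6713²·(1 − 571/6713)·900.7/571 = 6.50385 × 10^7.
West: 12486²·(1 − 1076/12486)·196/1076 = 2.5950921 × 10^7.
Central: 16889²·(1 − 3740/16889)·366.5/3740 = 2.1762012 × 10^7.
South: 9326²·(1 − 547/9326)·131/547 = 1.96076 × 10^7.
Sum = 1.3235903 × 10^8.
SE = √(1.3235903 × 10^8) = 11505.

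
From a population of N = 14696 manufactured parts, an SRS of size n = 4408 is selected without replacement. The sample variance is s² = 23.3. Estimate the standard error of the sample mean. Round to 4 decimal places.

Under SRS without replacement, Var(ȳ) = (1 − f)·s²/n with f = n/N = 4408/14696 = 0.29994556.
Var(ȳ) = (1 − 0.29994556)·23.3/4408 = 0.70005444·0.0052858439 = 0.0037003785.
SE(ȳ) = √(0.0037003785) = 0.0608.

0.0608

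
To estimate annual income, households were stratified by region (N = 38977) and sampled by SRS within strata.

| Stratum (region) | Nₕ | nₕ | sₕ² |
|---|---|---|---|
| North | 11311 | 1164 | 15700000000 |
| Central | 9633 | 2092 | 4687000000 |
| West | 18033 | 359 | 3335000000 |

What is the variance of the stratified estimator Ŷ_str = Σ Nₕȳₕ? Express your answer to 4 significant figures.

Var(Ŷ_str) = Σₕ Nₕ²(1 − fₕ)sₕ²/nₕ.
North: 11311²·(1 − 1164/11311)·15700000000/1164 = 1.5480513 × 10^15.
Central: 9633²·(1 − 2092/9633)·4687000000/2092 = 1.6275104 × 10^14.
West: 18033²·(1 − 359/18033)·3335000000/359 = 2.9607669 × 10^15.
Sum = 4.6715692 × 10^15.

4.672 × 10^15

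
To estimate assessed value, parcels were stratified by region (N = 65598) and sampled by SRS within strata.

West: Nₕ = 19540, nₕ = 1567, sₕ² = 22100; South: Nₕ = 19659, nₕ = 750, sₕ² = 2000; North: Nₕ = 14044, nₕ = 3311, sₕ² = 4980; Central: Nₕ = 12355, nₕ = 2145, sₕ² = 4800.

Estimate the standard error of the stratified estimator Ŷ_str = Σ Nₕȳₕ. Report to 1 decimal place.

80332.3

Var(Ŷ_str) = Σₕ Nₕ²(1 − fₕ)sₕ²/nₕ.
West: 19540²·(1 − 1567/19540)·22100/1567 = 4.9530009 × 10^9.
South: 19659²·(1 − 750/19659)·2000/750 = 9.9128542 × 10^8.
North: 14044²·(1 − 3311/14044)·4980/3311 = 2.2671597 × 10^8.
Central: 12355²·(1 − 2145/12355)·4800/2145 = 2.8228151 × 10^8.
Sum = 6.4532838 × 10^9.
SE = √(6.4532838 × 10^9) = 80332.3.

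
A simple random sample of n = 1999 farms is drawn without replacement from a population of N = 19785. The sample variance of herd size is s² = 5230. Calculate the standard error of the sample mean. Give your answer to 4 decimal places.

1.5336

Under SRS without replacement, Var(ȳ) = (1 − f)·s²/n with f = n/N = 1999/19785 = 0.10103614.
Var(ȳ) = (1 − 0.10103614)·5230/1999 = 0.89896386·2.6163082 = 2.3519665.
SE(ȳ) = √(2.3519665) = 1.5336.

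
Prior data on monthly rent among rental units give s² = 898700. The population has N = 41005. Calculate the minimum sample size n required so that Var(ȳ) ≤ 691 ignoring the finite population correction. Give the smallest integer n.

Without fpc, n₀ = s²/D = 898700/691 = 1300.5789.
Rounding up, n = 1301.

1301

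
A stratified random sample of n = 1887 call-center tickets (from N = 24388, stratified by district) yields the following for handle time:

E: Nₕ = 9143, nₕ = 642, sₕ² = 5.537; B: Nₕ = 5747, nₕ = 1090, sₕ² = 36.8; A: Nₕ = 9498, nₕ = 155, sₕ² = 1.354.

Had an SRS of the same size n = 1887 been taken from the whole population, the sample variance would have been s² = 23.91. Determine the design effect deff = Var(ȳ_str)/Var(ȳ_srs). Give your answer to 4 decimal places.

Var(ȳ_str) = Σ Wₕ²(1−fₕ)sₕ²/nₕ with Wₕ = Nₕ/24388:
  E: (9143/24388)²·(1−642/9143)·5.537/642 = 0.0011270569
  B: (5747/24388)²·(1−1090/5747)·36.8/1090 = 0.001519205
  A: (9498/24388)²·(1−155/9498)·1.354/155 = 0.0013033261
  → Var(ȳ_str) = 0.003949588.
Var(ȳ_srs) = (1 − 1887/24388)·23.91/1887 = 0.011690506.
deff = 0.003949588 / 0.011690506 = 0.3378.

0.3378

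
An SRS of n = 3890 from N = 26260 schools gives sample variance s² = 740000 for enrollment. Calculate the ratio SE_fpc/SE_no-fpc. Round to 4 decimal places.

0.9230

f = n/N = 3890/26260 = 0.14813404.
SE_no-fpc = √(s²/n) = 13.792439; SE_fpc = √((1−f)s²/n) = 12.72995.
Ratio = √(1−f) = 0.92296585.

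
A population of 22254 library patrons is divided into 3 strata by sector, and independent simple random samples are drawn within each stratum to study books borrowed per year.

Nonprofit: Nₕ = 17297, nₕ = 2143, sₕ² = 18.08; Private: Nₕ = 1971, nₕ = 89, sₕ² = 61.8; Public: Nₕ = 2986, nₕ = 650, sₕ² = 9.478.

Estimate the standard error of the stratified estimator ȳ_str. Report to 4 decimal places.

0.0994

Var(ȳ_str) = Σₕ Wₕ²(1 − fₕ)sₕ²/nₕ with Wₕ = Nₕ/N, N = 22254.
Nonprofit: Wₕ = 0.77725353; term = 0.77725353²·(1 − 0.12389432)·18.08/2143 = 0.0044653773.
Private: Wₕ = 0.08856835; term = 0.08856835²·(1 − 0.04515474)·61.8/89 = 0.0052010202.
Public: Wₕ = 0.13417813; term = 0.13417813²·(1 − 0.21768252)·9.478/650 = 2.0537606 × 10^-4.
Sum = 0.0098717736.
SE = √(0.0098717736) = 0.0994.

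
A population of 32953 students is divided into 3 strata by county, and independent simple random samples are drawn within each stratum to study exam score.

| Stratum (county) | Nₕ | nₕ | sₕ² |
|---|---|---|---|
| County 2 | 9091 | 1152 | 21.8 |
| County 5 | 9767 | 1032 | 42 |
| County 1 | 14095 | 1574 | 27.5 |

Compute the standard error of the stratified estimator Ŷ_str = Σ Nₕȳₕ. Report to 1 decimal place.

Var(Ŷ_str) = Σₕ Nₕ²(1 − fₕ)sₕ²/nₕ.
County 2: 9091²·(1 − 1152/9091)·21.8/1152 = 1.3657823 × 10^6.
County 5: 9767²·(1 − 1032/9767)·42/1032 = 3.4721117 × 10^6.
County 1: 14095²·(1 − 1574/14095)·27.5/1574 = 3.0834156 × 10^6.
Sum = 7.9213096 × 10^6.
SE = √(7.9213096 × 10^6) = 2814.5.

2814.5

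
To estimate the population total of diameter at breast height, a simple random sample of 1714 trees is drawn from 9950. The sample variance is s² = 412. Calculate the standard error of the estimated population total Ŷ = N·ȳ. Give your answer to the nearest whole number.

4438

Var(Ŷ) = N²·Var(ȳ) = N²·(1 − n/N)·s²/n.
f = 1714/9950 = 0.17226131; Var(ȳ) = 0.82773869·412/1714 = 0.19896636.
Var(Ŷ) = 9950² · 0.19896636 = 1.9698167 × 10^7.
SE(Ŷ) = √(1.9698167 × 10^7) = 4438.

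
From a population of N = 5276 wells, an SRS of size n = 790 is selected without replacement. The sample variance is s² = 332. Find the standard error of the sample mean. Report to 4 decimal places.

0.5978

Under SRS without replacement, Var(ȳ) = (1 − f)·s²/n with f = n/N = 790/5276 = 0.14973465.
Var(ȳ) = (1 − 0.14973465)·332/790 = 0.85026535·0.42025316 = 0.35732671.
SE(ȳ) = √(0.35732671) = 0.5978.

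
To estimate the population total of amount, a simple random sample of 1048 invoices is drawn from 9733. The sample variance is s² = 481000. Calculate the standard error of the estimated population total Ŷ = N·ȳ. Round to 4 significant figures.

Var(Ŷ) = N²·Var(ȳ) = N²·(1 − n/N)·s²/n.
f = 1048/9733 = 0.10767492; Var(ȳ) = 0.89232508·481000/1048 = 409.54996.
Var(Ŷ) = 9733² · 409.54996 = 3.8797196 × 10^10.
SE(Ŷ) = √(3.8797196 × 10^10) = 197000.

197000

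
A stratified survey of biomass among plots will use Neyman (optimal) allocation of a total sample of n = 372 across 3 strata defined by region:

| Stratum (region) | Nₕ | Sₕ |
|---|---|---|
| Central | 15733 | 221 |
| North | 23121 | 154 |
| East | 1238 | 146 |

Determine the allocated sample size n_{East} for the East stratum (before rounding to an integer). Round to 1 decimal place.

Neyman allocation: nₕ = n·NₕSₕ / Σⱼ NⱼSⱼ.
Σ NⱼSⱼ = 15733·221 + 23121·154 + 1238·146 = 7.218375 × 10^6.
n_{East} = 372·1238·146 / (7.218375 × 10^6) = 9.3.

9.3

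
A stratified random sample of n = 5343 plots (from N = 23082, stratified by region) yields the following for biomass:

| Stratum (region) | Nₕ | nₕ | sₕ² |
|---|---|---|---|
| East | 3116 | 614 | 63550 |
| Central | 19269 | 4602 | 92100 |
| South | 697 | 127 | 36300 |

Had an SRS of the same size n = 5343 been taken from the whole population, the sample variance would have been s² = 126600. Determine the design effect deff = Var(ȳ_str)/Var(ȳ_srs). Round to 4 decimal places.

0.6779

Var(ȳ_str) = Σ Wₕ²(1−fₕ)sₕ²/nₕ with Wₕ = Nₕ/23082:
  East: (3116/23082)²·(1−614/3116)·63550/614 = 1.5145551
  Central: (19269/23082)²·(1−4602/19269)·92100/4602 = 10.616139
  South: (697/23082)²·(1−127/697)·36300/127 = 0.21313936
  → Var(ȳ_str) = 12.343833.
Var(ȳ_srs) = (1 − 5343/23082)·126600/5343 = 18.20976.
deff = 12.343833 / 18.20976 = 0.6779.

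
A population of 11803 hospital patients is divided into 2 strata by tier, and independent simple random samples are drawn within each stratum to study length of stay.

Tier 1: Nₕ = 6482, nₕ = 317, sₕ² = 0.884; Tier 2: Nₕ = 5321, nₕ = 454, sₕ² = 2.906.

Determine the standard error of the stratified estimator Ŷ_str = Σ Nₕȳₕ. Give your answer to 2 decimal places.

526.50

Var(Ŷ_str) = Σₕ Nₕ²(1 − fₕ)sₕ²/nₕ.
Tier 1: 6482²·(1 − 317/6482)·0.884/317 = 111438.46.
Tier 2: 5321²·(1 − 454/5321)·2.906/454 = 165765.58.
Sum = 277204.04.
SE = √(277204.04) = 526.50.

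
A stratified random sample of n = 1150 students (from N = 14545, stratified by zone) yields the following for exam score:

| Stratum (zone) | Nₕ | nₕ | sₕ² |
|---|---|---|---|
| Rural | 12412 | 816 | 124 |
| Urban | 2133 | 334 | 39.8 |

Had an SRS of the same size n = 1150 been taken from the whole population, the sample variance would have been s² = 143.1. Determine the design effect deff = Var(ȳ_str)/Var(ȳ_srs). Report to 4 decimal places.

0.9210

Var(ȳ_str) = Σ Wₕ²(1−fₕ)sₕ²/nₕ with Wₕ = Nₕ/14545:
  Rural: (12412/14545)²·(1−816/12412)·124/816 = 0.10338417
  Urban: (2133/14545)²·(1−334/2133)·39.8/334 = 0.0021613802
  → Var(ȳ_str) = 0.10554555.
Var(ȳ_srs) = (1 − 1150/14545)·143.1/1150 = 0.11459635.
deff = 0.10554555 / 0.11459635 = 0.9210.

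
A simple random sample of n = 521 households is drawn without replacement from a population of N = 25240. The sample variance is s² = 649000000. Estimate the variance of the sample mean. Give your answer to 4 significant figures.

Under SRS without replacement, Var(ȳ) = (1 − f)·s²/n with f = n/N = 521/25240 = 0.02064184.
Var(ȳ) = (1 − 0.02064184)·649000000/521 = 0.97935816·1.2456814 × 10^6 = 1.2199682 × 10^6.

1.220 × 10^6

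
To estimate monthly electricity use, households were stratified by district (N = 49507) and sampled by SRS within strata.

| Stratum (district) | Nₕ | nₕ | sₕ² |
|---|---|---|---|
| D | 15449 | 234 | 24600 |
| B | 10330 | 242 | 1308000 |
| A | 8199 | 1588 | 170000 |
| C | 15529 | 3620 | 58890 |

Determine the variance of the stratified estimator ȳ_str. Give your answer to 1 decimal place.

Var(ȳ_str) = Σₕ Wₕ²(1 − fₕ)sₕ²/nₕ with Wₕ = Nₕ/N, N = 49507.
D: Wₕ = 0.31205688; term = 0.31205688²·(1 − 0.01514661)·24600/234 = 10.082271.
B: Wₕ = 0.20865736; term = 0.20865736²·(1 − 0.02342691)·1308000/242 = 229.80769.
A: Wₕ = 0.16561294; term = 0.16561294²·(1 − 0.19368216)·170000/1588 = 2.3675178.
C: Wₕ = 0.31367281; term = 0.31367281²·(1 − 0.23311224)·58890/3620 = 1.2274917.
Sum = 243.48497.

243.5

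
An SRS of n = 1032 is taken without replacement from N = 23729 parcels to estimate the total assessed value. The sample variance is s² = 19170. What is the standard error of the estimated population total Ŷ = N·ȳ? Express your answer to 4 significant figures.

100000

Var(Ŷ) = N²·Var(ȳ) = N²·(1 − n/N)·s²/n.
f = 1032/23729 = 0.04349109; Var(ȳ) = 0.95650891·19170/1032 = 17.767709.
Var(Ŷ) = 23729² · 17.767709 = 1.0004383 × 10^10.
SE(Ŷ) = √(1.0004383 × 10^10) = 100000.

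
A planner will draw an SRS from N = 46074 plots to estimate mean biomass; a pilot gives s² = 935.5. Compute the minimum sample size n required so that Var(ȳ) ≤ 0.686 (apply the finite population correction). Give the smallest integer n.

1325

Without fpc, n₀ = s²/D = 935.5/0.686 = 1363.7026.
With fpc, (1 − n/N)·s²/n ≤ D requires n ≥ n₀/(1 + n₀/N) = 1363.7026/(1 + 1363.7026/46074) = 1324.4999.
Rounding up, n = 1325.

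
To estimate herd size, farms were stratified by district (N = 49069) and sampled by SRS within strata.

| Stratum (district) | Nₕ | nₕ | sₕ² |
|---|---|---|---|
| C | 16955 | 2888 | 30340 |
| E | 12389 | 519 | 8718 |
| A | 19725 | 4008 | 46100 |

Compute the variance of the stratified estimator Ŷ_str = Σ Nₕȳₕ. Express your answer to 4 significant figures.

8.542 × 10^9

Var(Ŷ_str) = Σₕ Nₕ²(1 − fₕ)sₕ²/nₕ.
C: 16955²·(1 − 2888/16955)·30340/2888 = 2.5056342 × 10^9.
E: 12389²·(1 − 519/12389)·8718/519 = 2.4702248 × 10^9.
A: 19725²·(1 − 4008/19725)·46100/4008 = 3.5658238 × 10^9.
Sum = 8.5416828 × 10^9.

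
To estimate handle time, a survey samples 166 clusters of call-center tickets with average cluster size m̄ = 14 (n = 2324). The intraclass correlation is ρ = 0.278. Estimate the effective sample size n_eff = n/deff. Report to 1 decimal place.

deff = 1 + (14 − 1)·0.278 = 1 + 3.614 = 4.614.
n_eff = 2324 / 4.614 = 503.7.

503.7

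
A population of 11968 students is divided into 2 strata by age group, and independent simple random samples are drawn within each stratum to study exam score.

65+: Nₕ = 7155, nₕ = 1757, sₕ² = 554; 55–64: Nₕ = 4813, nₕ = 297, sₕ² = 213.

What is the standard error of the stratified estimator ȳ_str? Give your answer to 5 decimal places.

Var(ȳ_str) = Σₕ Wₕ²(1 − fₕ)sₕ²/nₕ with Wₕ = Nₕ/N, N = 11968.
65+: Wₕ = 0.59784425; term = 0.59784425²·(1 − 0.24556254)·554/1757 = 0.085023183.
55–64: Wₕ = 0.40215575; term = 0.40215575²·(1 − 0.06170787)·213/297 = 0.10883029.
Sum = 0.19385347.
SE = √(0.19385347) = 0.44029.

0.44029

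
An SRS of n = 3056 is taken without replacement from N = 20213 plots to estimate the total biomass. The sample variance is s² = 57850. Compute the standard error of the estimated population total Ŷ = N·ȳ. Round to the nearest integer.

81024

Var(Ŷ) = N²·Var(ȳ) = N²·(1 − n/N)·s²/n.
f = 3056/20213 = 0.15118983; Var(ȳ) = 0.84881017·57850/3056 = 16.067954.
Var(Ŷ) = 20213² · 16.067954 = 6.5648096 × 10^9.
SE(Ŷ) = √(6.5648096 × 10^9) = 81024.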